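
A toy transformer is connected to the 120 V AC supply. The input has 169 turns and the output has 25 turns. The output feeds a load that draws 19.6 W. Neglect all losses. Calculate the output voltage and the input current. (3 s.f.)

V_out = V_in × N_out/N_in = 120 × 25/169 = 17.751 V.
I_out = P/V_out = 19.6/17.751 = 1.1041 A.
I_in = I_out × N_out/N_in = 1.1041 × 25/169 = 0.163 A.

V_out ≈ 17.8 V, I_in ≈ 0.163 A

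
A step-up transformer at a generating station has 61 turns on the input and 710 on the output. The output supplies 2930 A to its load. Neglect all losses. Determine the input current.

I_in ≈ 34100 A

For an ideal transformer I_in/I_out = N_out/N_in, so I_in = 2930 × 710/61 = 34100 A.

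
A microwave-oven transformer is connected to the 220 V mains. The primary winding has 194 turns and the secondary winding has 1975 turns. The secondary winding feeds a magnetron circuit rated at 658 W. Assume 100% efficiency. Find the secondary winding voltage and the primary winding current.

V_s ≈ 2240 V, I_p ≈ 2.99 A

V_s = V_p × N_s/N_p = 220 × 1975/194 = 2239.7 V.
I_s = P/V_s = 658/2239.7 = 0.29379 A.
I_p = I_s × N_s/N_p = 0.29379 × 1975/194 = 2.99 A.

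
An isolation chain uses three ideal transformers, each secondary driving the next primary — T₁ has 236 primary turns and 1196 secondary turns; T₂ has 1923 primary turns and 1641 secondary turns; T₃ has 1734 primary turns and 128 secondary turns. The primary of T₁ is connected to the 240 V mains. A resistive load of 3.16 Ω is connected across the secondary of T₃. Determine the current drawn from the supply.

I_supply ≈ 7.74 A

Secondary of T₁: V = 240.00 × 1196/236 = 1216.3 V.
Secondary of T₂: V = 1216.3 × 1641/1923 = 1037.9 V.
Secondary of T₃: V = 1037.9 × 128/1734 = 76.616 V.
I_load = 76.616/3.16 = 24.246 A, so P_out = 76.616 × 24.246 = 1857.6 W.
All ideal ⇒ P_in = P_out, so I_supply = 1857.6/240 = 7.74 A.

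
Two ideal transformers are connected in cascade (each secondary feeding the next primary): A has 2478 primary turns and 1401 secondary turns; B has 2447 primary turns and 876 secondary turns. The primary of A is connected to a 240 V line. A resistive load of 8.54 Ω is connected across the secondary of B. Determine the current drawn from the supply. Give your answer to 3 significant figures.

I_supply ≈ 1.15 A

After A: V = 240.00 × 1401/2478 = 135.69 V.
After B: V = 135.69 × 876/2447 = 48.576 V.
I_load = 48.576/8.54 = 5.6880 A, so P_out = 48.576 × 5.6880 = 276.30 W.
All ideal ⇒ P_in = P_out, so I_supply = 276.30/240 = 1.15 A.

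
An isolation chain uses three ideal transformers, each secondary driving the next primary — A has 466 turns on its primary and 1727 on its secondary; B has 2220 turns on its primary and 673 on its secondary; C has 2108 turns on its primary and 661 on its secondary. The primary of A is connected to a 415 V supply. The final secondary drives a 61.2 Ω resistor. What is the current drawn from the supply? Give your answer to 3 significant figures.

Secondary of A: V = 415.00 × 1727/466 = 1538.0 V.
Secondary of B: V = 1538.0 × 673/2220 = 466.25 V.
Secondary of C: V = 466.25 × 661/2108 = 146.20 V.
I_load = 146.20/61.2 = 2.3889 A, so P_out = 146.20 × 2.3889 = 349.26 W.
All ideal ⇒ P_in = P_out, so I_supply = 349.26/415 = 0.842 A.

I_supply ≈ 0.842 A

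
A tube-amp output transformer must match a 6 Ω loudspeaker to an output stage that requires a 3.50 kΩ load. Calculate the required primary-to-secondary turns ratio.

N_p/N_s ≈ 24.2

Z_p/Z_s = (N_p/N_s)², so N_p/N_s = √(3500/6) = √583 = 24.2.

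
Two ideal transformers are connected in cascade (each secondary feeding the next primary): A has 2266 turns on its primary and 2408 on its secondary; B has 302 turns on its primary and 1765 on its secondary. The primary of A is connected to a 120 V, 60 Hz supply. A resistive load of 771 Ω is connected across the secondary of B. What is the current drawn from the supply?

After A: V = 120.00 × 2408/2266 = 127.52 V.
After B: V = 127.52 × 1765/302 = 745.27 V.
I_load = 745.27/771 = 0.96663 A, so P_out = 745.27 × 0.96663 = 720.41 W.
All ideal ⇒ P_in = P_out, so I_supply = 720.41/120 = 6.00 A.

I_supply ≈ 6.00 A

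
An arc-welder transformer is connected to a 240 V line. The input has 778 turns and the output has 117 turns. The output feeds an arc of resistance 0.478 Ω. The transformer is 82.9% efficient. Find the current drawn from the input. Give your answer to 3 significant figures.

V_out = 240 × 117/778 = 36.093 V.
I_out = V_out/R = 36.093/0.478 = 75.507 A.
P_out = V_out I_out = 36.093 × 75.507 = 2725.3 W.
P_in = P_out/η = 2725.3/0.829 = 3287.4 W.
I_in = P_in/V_in = 3287.4/240 = 13.7 A.

I_in ≈ 13.7 A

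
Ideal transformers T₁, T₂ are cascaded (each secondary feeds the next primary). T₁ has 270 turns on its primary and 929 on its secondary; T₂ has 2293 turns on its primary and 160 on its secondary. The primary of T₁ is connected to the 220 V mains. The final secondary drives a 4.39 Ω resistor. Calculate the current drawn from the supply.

I_supply ≈ 2.89 A

After T₁: V = 220.00 × 929/270 = 756.96 V.
After T₂: V = 756.96 × 160/2293 = 52.819 V.
I_load = 52.819/4.39 = 12.032 A, so P_out = 52.819 × 12.032 = 635.50 W.
All ideal ⇒ P_in = P_out, so I_supply = 635.50/220 = 2.89 A.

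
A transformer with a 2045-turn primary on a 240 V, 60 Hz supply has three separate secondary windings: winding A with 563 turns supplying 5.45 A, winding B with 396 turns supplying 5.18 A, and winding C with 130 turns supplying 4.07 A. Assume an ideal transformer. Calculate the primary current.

I_p ≈ 2.76 A

V_A = 240 × 563/2045 = 66.073 V; V_B = 240 × 396/2045 = 46.474 V; V_C = 240 × 130/2045 = 15.257 V.
P_out = V_A I_A + V_B I_B + V_C I_C = 66.073×5.45 + 46.474×5.18 + 15.257×4.07 = 360.10 + 240.74 + 62.095 = 662.93 W.
Ideal ⇒ P_in = P_out, so I_p = P_out/V_p = 662.93/240 = 2.76 A.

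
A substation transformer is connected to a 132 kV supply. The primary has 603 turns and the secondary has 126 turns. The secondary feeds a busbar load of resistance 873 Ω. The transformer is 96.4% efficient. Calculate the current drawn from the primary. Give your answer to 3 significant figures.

I_p ≈ 6.85 A

V_s = 132000 × 126/603 = 27582 V.
I_s = V_s/R = 27582/873 = 31.595 A.
P_out = V_s I_s = 27582 × 31.595 = 871450 W.
P_in = P_out/η = 871450/0.964 = 903990 W.
I_p = P_in/V_p = 903990/132000 = 6.85 A.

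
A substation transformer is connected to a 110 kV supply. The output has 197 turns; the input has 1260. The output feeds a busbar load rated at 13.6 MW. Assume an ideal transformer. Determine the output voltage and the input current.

V_out ≈ 17200 V, I_in ≈ 124 A

V_out = V_in × N_out/N_in = 110000 × 197/1260 = 17198 V.
I_out = P/V_out = 1.36×10^7/17198 = 790.77 A.
I_in = I_out × N_out/N_in = 790.77 × 197/1260 = 124 A.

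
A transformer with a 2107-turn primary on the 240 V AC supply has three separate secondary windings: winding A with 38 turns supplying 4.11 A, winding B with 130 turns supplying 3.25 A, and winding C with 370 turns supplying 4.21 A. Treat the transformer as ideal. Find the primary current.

V_A = 240 × 38/2107 = 4.3284 V; V_B = 240 × 130/2107 = 14.808 V; V_C = 240 × 370/2107 = 42.145 V.
P_out = V_A I_A + V_B I_B + V_C I_C = 4.3284×4.11 + 14.808×3.25 + 42.145×4.21 = 17.790 + 48.125 + 177.43 = 243.35 W.
Ideal ⇒ P_in = P_out, so I_p = P_out/V_p = 243.35/240 = 1.01 A.

I_p ≈ 1.01 A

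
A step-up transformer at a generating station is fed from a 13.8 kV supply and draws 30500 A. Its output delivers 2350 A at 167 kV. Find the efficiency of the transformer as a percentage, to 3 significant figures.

P_in = 13800 × 30500 = 4.20900×10^8 W.
P_out = 167000 × 2350 = 3.92450×10^8 W.
η = P_out/P_in = 3.92450×10^8/(4.20900×10^8) = 0.932.

η ≈ 93.2%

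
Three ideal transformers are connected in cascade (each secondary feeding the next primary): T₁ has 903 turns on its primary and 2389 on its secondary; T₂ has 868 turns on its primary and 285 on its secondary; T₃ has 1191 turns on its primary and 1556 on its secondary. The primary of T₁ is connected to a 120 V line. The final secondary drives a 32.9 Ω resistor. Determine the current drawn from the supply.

I_supply ≈ 4.70 A

Secondary of T₁: V = 120.00 × 2389/903 = 317.48 V.
Secondary of T₂: V = 317.48 × 285/868 = 104.24 V.
Secondary of T₃: V = 104.24 × 1556/1191 = 136.19 V.
I_load = 136.19/32.9 = 4.1394 A, so P_out = 136.19 × 4.1394 = 563.73 W.
All ideal ⇒ P_in = P_out, so I_supply = 563.73/120 = 4.70 A.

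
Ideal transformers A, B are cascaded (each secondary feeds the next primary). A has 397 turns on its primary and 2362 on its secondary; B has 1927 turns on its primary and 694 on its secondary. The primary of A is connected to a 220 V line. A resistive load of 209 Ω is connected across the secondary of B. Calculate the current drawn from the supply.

I_supply ≈ 4.83 A

After A: V = 220.00 × 2362/397 = 1308.9 V.
After B: V = 1308.9 × 694/1927 = 471.40 V.
I_load = 471.40/209 = 2.2555 A, so P_out = 471.40 × 2.2555 = 1063.2 W.
All ideal ⇒ P_in = P_out, so I_supply = 1063.2/220 = 4.83 A.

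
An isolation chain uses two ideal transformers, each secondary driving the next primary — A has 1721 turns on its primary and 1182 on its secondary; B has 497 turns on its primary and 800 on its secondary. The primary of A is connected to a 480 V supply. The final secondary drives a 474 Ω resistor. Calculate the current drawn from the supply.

I_supply ≈ 1.24 A

Secondary of A: V = 480.00 × 1182/1721 = 329.67 V.
Secondary of B: V = 329.67 × 800/497 = 530.65 V.
I_load = 530.65/474 = 1.1195 A, so P_out = 530.65 × 1.1195 = 594.08 W.
All ideal ⇒ P_in = P_out, so I_supply = 594.08/480 = 1.24 A.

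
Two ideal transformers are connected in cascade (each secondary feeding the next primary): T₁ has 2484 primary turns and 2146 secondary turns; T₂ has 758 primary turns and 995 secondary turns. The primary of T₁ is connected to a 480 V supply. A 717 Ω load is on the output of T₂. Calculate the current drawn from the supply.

Secondary of T₁: V = 480.00 × 2146/2484 = 414.69 V.
Secondary of T₂: V = 414.69 × 995/758 = 544.34 V.
I_load = 544.34/717 = 0.75920 A, so P_out = 544.34 × 0.75920 = 413.26 W.
All ideal ⇒ P_in = P_out, so I_supply = 413.26/480 = 0.861 A.

I_supply ≈ 0.861 A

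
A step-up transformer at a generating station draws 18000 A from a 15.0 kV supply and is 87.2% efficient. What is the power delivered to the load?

P_out ≈ 2.35×10^8 W

P_in = V_p I_p = 15000 × 18000 = 2.7000×10^8 W.
P_out = η P_in = 0.872 × 2.7000×10^8 = 2.35×10^8 W.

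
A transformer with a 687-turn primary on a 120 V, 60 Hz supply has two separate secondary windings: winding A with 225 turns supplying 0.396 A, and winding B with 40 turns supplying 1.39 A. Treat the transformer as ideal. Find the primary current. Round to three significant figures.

I_p ≈ 0.211 A

V_A = 120 × 225/687 = 39.301 V; V_B = 120 × 40/687 = 6.9869 V.
P_out = V_A I_A + V_B I_B = 39.301×0.396 + 6.9869×1.39 = 15.563 + 9.7118 = 25.275 W.
Ideal ⇒ P_in = P_out, so I_p = P_out/V_p = 25.275/120 = 0.211 A.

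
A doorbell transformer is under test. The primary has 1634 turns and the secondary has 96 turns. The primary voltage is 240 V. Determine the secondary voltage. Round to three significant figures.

V_s ≈ 14.1 V

V_s/V_p = N_s/N_p, so V_s = 240 × 96/1634 = 14.1 V.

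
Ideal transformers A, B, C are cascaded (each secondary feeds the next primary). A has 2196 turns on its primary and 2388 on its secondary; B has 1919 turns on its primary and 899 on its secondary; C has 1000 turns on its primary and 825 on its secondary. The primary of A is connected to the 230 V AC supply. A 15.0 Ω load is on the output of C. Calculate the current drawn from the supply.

Secondary of A: V = 230.00 × 2388/2196 = 250.11 V.
Secondary of B: V = 250.11 × 899/1919 = 117.17 V.
Secondary of C: V = 117.17 × 825/1000 = 96.665 V.
I_load = 96.665/15.0 = 6.4443 A, so P_out = 96.665 × 6.4443 = 622.94 W.
All ideal ⇒ P_in = P_out, so I_supply = 622.94/230 = 2.71 A.

I_supply ≈ 2.71 A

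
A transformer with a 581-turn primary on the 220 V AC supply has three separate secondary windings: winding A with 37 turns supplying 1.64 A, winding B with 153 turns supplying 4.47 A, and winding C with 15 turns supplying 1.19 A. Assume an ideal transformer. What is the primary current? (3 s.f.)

V_A = 220 × 37/581 = 14.010 V; V_B = 220 × 153/581 = 57.935 V; V_C = 220 × 15/581 = 5.6799 V.
P_out = V_A I_A + V_B I_B + V_C I_C = 14.010×1.64 + 57.935×4.47 + 5.6799×1.19 = 22.977 + 258.97 + 6.7590 = 288.70 W.
Ideal ⇒ P_in = P_out, so I_p = P_out/V_p = 288.70/220 = 1.31 A.

I_p ≈ 1.31 A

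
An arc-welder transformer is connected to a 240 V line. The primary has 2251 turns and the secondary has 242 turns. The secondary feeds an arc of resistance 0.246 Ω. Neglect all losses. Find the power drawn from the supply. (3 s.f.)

V_s = V_p × N_s/N_p = 240 × 242/2251 = 25.802 V.
I_s = V_s/R = 25.802/0.246 = 104.89 A.
I_p = I_s × N_s/N_p = 104.89 × 242/2251 = 11.276 A.
P = V_p I_p = 240 × 11.276 = 2710 W.

P ≈ 2710 W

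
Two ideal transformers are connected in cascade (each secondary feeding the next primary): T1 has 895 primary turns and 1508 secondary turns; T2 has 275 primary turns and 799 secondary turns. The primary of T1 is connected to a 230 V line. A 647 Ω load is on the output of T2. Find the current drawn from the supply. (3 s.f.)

After T1: V = 230.00 × 1508/895 = 387.53 V.
After T2: V = 387.53 × 799/275 = 1126.0 V.
I_load = 1126.0/647 = 1.7403 A, so P_out = 1126.0 × 1.7403 = 1959.5 W.
All ideal ⇒ P_in = P_out, so I_supply = 1959.5/230 = 8.52 A.

I_supply ≈ 8.52 A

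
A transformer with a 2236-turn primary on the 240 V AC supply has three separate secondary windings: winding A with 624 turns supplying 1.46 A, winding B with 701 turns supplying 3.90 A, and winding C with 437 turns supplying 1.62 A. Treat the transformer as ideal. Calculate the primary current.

V_A = 240 × 624/2236 = 66.977 V; V_B = 240 × 701/2236 = 75.242 V; V_C = 240 × 437/2236 = 46.905 V.
P_out = V_A I_A + V_B I_B + V_C I_C = 66.977×1.46 + 75.242×3.90 + 46.905×1.62 = 97.786 + 293.44 + 75.986 = 467.21 W.
Ideal ⇒ P_in = P_out, so I_p = P_out/V_p = 467.21/240 = 1.95 A.

I_p ≈ 1.95 A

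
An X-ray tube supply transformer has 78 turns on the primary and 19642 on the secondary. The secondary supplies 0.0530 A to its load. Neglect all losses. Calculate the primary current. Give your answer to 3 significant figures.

I_p ≈ 13.3 A

For an ideal transformer I_p/I_s = N_s/N_p, so I_p = 0.0530 × 19642/78 = 13.3 A.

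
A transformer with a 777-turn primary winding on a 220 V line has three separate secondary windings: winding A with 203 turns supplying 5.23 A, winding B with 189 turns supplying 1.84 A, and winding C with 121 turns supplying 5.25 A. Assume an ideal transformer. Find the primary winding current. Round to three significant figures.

I_p ≈ 2.63 A

V_A = 220 × 203/777 = 57.477 V; V_B = 220 × 189/777 = 53.514 V; V_C = 220 × 121/777 = 34.260 V.
P_out = V_A I_A + V_B I_B + V_C I_C = 57.477×5.23 + 53.514×1.84 + 34.260×5.25 = 300.61 + 98.465 + 179.86 = 578.94 W.
Ideal ⇒ P_in = P_out, so I_p = P_out/V_p = 578.94/220 = 2.63 A.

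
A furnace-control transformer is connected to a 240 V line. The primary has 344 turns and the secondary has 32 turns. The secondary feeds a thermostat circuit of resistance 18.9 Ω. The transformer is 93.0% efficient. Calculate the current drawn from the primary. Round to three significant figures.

I_p ≈ 0.118 A

V_s = 240 × 32/344 = 22.326 V.
I_s = V_s/R = 22.326/18.9 = 1.1812 A.
P_out = V_s I_s = 22.326 × 1.1812 = 26.372 W.
P_in = P_out/η = 26.372/0.930 = 28.357 W.
I_p = P_in/V_p = 28.357/240 = 0.118 A.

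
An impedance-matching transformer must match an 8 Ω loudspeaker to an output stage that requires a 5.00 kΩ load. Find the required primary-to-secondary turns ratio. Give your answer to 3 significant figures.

Z_p/Z_s = (N_p/N_s)², so N_p/N_s = √(5000/8) = √625 = 25.0.

N_p/N_s ≈ 25.0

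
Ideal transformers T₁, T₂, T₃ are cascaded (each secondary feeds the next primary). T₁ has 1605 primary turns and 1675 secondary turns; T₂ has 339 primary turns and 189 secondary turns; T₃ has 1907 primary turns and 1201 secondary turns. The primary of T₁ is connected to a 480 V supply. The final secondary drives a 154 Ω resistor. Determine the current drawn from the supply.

After T₁: V = 480.00 × 1675/1605 = 500.93 V.
After T₂: V = 500.93 × 189/339 = 279.28 V.
After T₃: V = 279.28 × 1201/1907 = 175.89 V.
I_load = 175.89/154 = 1.1421 A, so P_out = 175.89 × 1.1421 = 200.89 W.
All ideal ⇒ P_in = P_out, so I_supply = 200.89/480 = 0.419 A.

I_supply ≈ 0.419 A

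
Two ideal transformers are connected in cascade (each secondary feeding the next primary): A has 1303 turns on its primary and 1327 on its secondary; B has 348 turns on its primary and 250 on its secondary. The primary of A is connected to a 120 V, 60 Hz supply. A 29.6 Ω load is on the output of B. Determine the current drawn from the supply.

Secondary of A: V = 120.00 × 1327/1303 = 122.21 V.
Secondary of B: V = 122.21 × 250/348 = 87.795 V.
I_load = 87.795/29.6 = 2.9660 A, so P_out = 87.795 × 2.9660 = 260.40 W.
All ideal ⇒ P_in = P_out, so I_supply = 260.40/120 = 2.17 A.

I_supply ≈ 2.17 A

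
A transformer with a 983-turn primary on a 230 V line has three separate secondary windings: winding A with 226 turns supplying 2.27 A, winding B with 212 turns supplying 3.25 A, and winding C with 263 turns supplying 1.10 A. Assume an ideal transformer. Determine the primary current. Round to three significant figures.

I_p ≈ 1.52 A

V_A = 230 × 226/983 = 52.879 V; V_B = 230 × 212/983 = 49.603 V; V_C = 230 × 263/983 = 61.536 V.
P_out = V_A I_A + V_B I_B + V_C I_C = 52.879×2.27 + 49.603×3.25 + 61.536×1.10 = 120.04 + 161.21 + 67.690 = 348.94 W.
Ideal ⇒ P_in = P_out, so I_p = P_out/V_p = 348.94/230 = 1.52 A.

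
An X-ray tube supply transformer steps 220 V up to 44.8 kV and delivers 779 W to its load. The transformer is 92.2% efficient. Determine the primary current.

I_p ≈ 3.84 A

P_in = P_out/η = 779/0.922 = 844.90 W.
I_p = P_in/V_p = 844.90/220 = 3.84 A.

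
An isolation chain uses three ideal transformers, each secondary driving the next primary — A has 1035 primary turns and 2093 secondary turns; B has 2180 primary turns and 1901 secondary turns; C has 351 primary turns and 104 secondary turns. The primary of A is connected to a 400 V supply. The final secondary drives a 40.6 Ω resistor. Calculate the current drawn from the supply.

Secondary of A: V = 400.00 × 2093/1035 = 808.89 V.
Secondary of B: V = 808.89 × 1901/2180 = 705.37 V.
Secondary of C: V = 705.37 × 104/351 = 209.00 V.
I_load = 209.00/40.6 = 5.1477 A, so P_out = 209.00 × 5.1477 = 1075.9 W.
All ideal ⇒ P_in = P_out, so I_supply = 1075.9/400 = 2.69 A.

I_supply ≈ 2.69 A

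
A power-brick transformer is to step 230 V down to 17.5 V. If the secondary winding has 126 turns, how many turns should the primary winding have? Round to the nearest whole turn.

N_p/N_s = V_p/V_s, so N_p = 126 × 230/17.5 = 1656.0 ≈ 1656 turns.

N_p = 1656 turns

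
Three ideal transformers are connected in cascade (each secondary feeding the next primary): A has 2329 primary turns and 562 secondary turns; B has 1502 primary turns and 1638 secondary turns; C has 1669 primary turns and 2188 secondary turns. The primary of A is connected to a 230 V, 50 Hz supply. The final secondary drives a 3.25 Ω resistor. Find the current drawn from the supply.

I_supply ≈ 8.42 A

After A: V = 230.00 × 562/2329 = 55.500 V.
After B: V = 55.500 × 1638/1502 = 60.526 V.
After C: V = 60.526 × 2188/1669 = 79.347 V.
I_load = 79.347/3.25 = 24.414 A, so P_out = 79.347 × 24.414 = 1937.2 W.
All ideal ⇒ P_in = P_out, so I_supply = 1937.2/230 = 8.42 A.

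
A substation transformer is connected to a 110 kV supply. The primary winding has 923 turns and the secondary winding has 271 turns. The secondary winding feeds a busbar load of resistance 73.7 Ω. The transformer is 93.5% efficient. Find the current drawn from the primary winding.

I_p ≈ 138 A

V_s = 110000 × 271/923 = 32297 V.
I_s = V_s/R = 32297/73.7 = 438.22 A.
P_out = V_s I_s = 32297 × 438.22 = 1.4153×10^7 W.
P_in = P_out/η = 1.4153×10^7/0.935 = 1.5137×10^7 W.
I_p = P_in/V_p = 1.5137×10^7/110000 = 138 A.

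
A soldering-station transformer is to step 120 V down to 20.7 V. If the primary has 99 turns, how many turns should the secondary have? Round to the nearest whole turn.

N_s/N_p = V_s/V_p, so N_s = 99 × 20.7/120 = 17.1 ≈ 17 turns.

N_s = 17 turns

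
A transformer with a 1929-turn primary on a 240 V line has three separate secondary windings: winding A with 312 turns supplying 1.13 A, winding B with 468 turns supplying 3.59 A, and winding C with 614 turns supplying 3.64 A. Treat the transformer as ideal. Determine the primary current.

I_p ≈ 2.21 A

V_A = 240 × 312/1929 = 38.818 V; V_B = 240 × 468/1929 = 58.227 V; V_C = 240 × 614/1929 = 76.392 V.
P_out = V_A I_A + V_B I_B + V_C I_C = 38.818×1.13 + 58.227×3.59 + 76.392×3.64 = 43.864 + 209.04 + 278.07 = 530.97 W.
Ideal ⇒ P_in = P_out, so I_p = P_out/V_p = 530.97/240 = 2.21 A.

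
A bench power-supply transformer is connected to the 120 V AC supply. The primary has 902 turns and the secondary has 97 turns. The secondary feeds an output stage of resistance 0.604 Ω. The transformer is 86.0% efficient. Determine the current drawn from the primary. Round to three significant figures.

V_s = 120 × 97/902 = 12.905 V.
I_s = V_s/R = 12.905/0.604 = 21.365 A.
P_out = V_s I_s = 12.905 × 21.365 = 275.71 W.
P_in = P_out/η = 275.71/0.860 = 320.60 W.
I_p = P_in/V_p = 320.60/120 = 2.67 A.

I_p ≈ 2.67 A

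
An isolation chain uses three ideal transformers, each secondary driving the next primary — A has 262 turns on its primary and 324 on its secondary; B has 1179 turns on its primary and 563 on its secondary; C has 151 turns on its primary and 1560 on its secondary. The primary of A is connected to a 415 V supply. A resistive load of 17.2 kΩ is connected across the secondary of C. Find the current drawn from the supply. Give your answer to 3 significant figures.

I_supply ≈ 0.898 A

After A: V = 415.00 × 324/262 = 513.21 V.
After B: V = 513.21 × 563/1179 = 245.07 V.
After C: V = 245.07 × 1560/151 = 2531.8 V.
I_load = 2531.8/17200 = 0.14720 A, so P_out = 2531.8 × 0.14720 = 372.68 W.
All ideal ⇒ P_in = P_out, so I_supply = 372.68/415 = 0.898 A.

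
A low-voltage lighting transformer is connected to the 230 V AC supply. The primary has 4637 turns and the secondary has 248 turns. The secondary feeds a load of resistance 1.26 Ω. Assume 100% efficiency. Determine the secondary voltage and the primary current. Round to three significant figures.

V_s ≈ 12.3 V, I_p ≈ 0.522 A

V_s = V_p × N_s/N_p = 230 × 248/4637 = 12.301 V.
I_s = V_s/R = 12.301/1.26 = 9.7627 A.
I_p = I_s × N_s/N_p = 9.7627 × 248/4637 = 0.522 A.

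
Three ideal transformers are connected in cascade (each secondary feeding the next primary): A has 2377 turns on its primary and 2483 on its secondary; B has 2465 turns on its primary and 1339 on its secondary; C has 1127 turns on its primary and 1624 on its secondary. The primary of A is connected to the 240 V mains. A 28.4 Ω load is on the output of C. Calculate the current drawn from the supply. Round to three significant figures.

I_supply ≈ 5.65 A

After A: V = 240.00 × 2483/2377 = 250.70 V.
After B: V = 250.70 × 1339/2465 = 136.18 V.
After C: V = 136.18 × 1624/1127 = 196.24 V.
I_load = 196.24/28.4 = 6.9098 A, so P_out = 196.24 × 6.9098 = 1356.0 W.
All ideal ⇒ P_in = P_out, so I_supply = 1356.0/240 = 5.65 A.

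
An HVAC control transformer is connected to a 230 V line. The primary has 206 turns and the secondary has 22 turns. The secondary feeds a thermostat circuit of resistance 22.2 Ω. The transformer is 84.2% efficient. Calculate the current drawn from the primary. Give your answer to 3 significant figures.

V_s = 230 × 22/206 = 24.563 V.
I_s = V_s/R = 24.563/22.2 = 1.1064 A.
P_out = V_s I_s = 24.563 × 1.1064 = 27.178 W.
P_in = P_out/η = 27.178/0.842 = 32.278 W.
I_p = P_in/V_p = 32.278/230 = 0.140 A.

I_p ≈ 0.140 A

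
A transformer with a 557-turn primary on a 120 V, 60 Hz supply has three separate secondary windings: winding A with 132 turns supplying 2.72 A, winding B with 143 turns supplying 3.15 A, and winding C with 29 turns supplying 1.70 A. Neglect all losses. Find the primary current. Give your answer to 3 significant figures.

V_A = 120 × 132/557 = 28.438 V; V_B = 120 × 143/557 = 30.808 V; V_C = 120 × 29/557 = 6.2478 V.
P_out = V_A I_A + V_B I_B + V_C I_C = 28.438×2.72 + 30.808×3.15 + 6.2478×1.70 = 77.352 + 97.045 + 10.621 = 185.02 W.
Ideal ⇒ P_in = P_out, so I_p = P_out/V_p = 185.02/120 = 1.54 A.

I_p ≈ 1.54 A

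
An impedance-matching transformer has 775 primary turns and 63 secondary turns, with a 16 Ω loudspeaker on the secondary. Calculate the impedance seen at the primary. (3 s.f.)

Z_p = (N_p/N_s)² × Z_s = (775/63)² × 16 = 2420 Ω.

Z_p ≈ 2420 Ω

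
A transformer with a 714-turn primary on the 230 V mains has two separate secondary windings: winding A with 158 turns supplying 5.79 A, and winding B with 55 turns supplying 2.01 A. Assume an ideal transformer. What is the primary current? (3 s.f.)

I_p ≈ 1.44 A

V_A = 230 × 158/714 = 50.896 V; V_B = 230 × 55/714 = 17.717 V.
P_out = V_A I_A + V_B I_B = 50.896×5.79 + 17.717×2.01 = 294.69 + 35.611 = 330.30 W.
Ideal ⇒ P_in = P_out, so I_p = P_out/V_p = 330.30/230 = 1.44 A.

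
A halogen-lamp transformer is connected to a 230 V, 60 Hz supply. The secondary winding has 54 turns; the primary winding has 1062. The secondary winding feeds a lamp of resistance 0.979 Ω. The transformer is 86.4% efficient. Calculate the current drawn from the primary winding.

I_p ≈ 0.703 A

V_s = 230 × 54/1062 = 11.695 V.
I_s = V_s/R = 11.695/0.979 = 11.946 A.
P_out = V_s I_s = 11.695 × 11.946 = 139.70 W.
P_in = P_out/η = 139.70/0.864 = 161.70 W.
I_p = P_in/V_p = 161.70/230 = 0.703 A.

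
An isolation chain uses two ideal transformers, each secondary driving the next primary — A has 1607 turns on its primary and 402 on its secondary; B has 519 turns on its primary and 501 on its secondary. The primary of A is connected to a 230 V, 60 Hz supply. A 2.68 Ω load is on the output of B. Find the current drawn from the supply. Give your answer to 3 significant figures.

After A: V = 230.00 × 402/1607 = 57.536 V.
After B: V = 57.536 × 501/519 = 55.540 V.
I_load = 55.540/2.68 = 20.724 A, so P_out = 55.540 × 20.724 = 1151.0 W.
All ideal ⇒ P_in = P_out, so I_supply = 1151.0/230 = 5.00 A.

I_supply ≈ 5.00 A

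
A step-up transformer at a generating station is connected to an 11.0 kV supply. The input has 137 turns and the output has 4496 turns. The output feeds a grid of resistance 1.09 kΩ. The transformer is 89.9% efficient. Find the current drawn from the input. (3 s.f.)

I_in ≈ 12100 A

V_out = 11000 × 4496/137 = 360990 V.
I_out = V_out/R = 360990/1090 = 331.19 A.
P_out = V_out I_out = 360990 × 331.19 = 1.1956×10^8 W.
P_in = P_out/η = 1.1956×10^8/0.899 = 1.3299×10^8 W.
I_in = P_in/V_in = 1.3299×10^8/11000 = 12100 A.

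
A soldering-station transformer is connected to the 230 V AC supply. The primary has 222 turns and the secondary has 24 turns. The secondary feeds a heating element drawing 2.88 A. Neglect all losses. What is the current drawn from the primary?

For an ideal transformer I_p N_p = I_s N_s, so I_p = 2.88 × 24/222 = 0.311 A.

I_p ≈ 0.311 A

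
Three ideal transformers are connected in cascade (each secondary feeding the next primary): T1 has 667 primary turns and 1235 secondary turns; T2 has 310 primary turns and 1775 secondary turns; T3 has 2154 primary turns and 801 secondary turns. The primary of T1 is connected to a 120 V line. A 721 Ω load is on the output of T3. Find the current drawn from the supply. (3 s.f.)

I_supply ≈ 2.59 A

After T1: V = 120.00 × 1235/667 = 222.19 V.
After T2: V = 222.19 × 1775/310 = 1272.2 V.
After T3: V = 1272.2 × 801/2154 = 473.09 V.
I_load = 473.09/721 = 0.65616 A, so P_out = 473.09 × 0.65616 = 310.42 W.
All ideal ⇒ P_in = P_out, so I_supply = 310.42/120 = 2.59 A.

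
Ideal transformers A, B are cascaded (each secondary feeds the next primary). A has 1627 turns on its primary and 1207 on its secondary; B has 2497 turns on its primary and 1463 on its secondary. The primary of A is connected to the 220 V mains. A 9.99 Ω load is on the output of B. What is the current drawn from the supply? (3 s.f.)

I_supply ≈ 4.16 A

Secondary of A: V = 220.00 × 1207/1627 = 163.21 V.
Secondary of B: V = 163.21 × 1463/2497 = 95.624 V.
I_load = 95.624/9.99 = 9.5720 A, so P_out = 95.624 × 9.5720 = 915.32 W.
All ideal ⇒ P_in = P_out, so I_supply = 915.32/220 = 4.16 A.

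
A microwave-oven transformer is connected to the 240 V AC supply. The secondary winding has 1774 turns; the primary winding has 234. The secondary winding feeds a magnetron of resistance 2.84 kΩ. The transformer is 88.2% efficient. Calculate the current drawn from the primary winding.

I_p ≈ 5.51 A

V_s = 240 × 1774/234 = 1819.5 V.
I_s = V_s/R = 1819.5/2840 = 0.64066 A.
P_out = V_s I_s = 1819.5 × 0.64066 = 1165.7 W.
P_in = P_out/η = 1165.7/0.882 = 1321.6 W.
I_p = P_in/V_p = 1321.6/240 = 5.51 A.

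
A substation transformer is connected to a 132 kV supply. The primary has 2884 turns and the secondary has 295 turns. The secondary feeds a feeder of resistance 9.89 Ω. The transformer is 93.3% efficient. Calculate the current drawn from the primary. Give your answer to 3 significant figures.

V_s = 132000 × 295/2884 = 13502 V.
I_s = V_s/R = 13502/9.89 = 1365.2 A.
P_out = V_s I_s = 13502 × 1365.2 = 1.8433×10^7 W.
P_in = P_out/η = 1.8433×10^7/0.933 = 1.9757×10^7 W.
I_p = P_in/V_p = 1.9757×10^7/132000 = 150 A.

I_p ≈ 150 A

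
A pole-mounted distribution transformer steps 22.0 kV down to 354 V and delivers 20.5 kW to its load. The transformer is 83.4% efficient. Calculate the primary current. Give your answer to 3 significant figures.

P_in = P_out/η = 20500/0.834 = 24580 W.
I_p = P_in/V_p = 24580/22000 = 1.12 A.

I_p ≈ 1.12 A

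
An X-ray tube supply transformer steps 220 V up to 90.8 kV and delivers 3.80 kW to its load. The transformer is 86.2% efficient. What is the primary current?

P_in = P_out/η = 3800/0.862 = 4408.4 W.
I_p = P_in/V_p = 4408.4/220 = 20.0 A.

I_p ≈ 20.0 A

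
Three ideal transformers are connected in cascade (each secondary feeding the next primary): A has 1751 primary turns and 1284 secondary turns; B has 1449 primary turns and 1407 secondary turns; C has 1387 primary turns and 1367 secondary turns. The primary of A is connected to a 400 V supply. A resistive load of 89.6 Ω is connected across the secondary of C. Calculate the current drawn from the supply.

After A: V = 400.00 × 1284/1751 = 293.32 V.
After B: V = 293.32 × 1407/1449 = 284.82 V.
After C: V = 284.82 × 1367/1387 = 280.71 V.
I_load = 280.71/89.6 = 3.1329 A, so P_out = 280.71 × 3.1329 = 879.44 W.
All ideal ⇒ P_in = P_out, so I_supply = 879.44/400 = 2.20 A.

I_supply ≈ 2.20 A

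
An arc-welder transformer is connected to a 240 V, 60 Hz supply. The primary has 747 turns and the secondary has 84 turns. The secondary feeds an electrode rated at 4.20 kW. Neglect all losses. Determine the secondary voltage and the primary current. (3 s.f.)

V_s ≈ 27.0 V, I_p ≈ 17.5 A

V_s = V_p × N_s/N_p = 240 × 84/747 = 26.988 V.
I_s = P/V_s = 4200/26.988 = 155.62 A.
I_p = I_s × N_s/N_p = 155.62 × 84/747 = 17.5 A.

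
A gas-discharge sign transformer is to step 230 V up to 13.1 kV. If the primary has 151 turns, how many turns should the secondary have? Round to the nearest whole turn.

N_s/N_p = V_s/V_p, so N_s = 151 × 13100/230 = 8600.4 ≈ 8600 turns.

N_s = 8600 turns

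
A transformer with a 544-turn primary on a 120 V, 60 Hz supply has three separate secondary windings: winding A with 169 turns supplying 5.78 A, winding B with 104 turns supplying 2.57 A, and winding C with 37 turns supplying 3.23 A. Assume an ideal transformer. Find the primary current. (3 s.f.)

V_A = 120 × 169/544 = 37.279 V; V_B = 120 × 104/544 = 22.941 V; V_C = 120 × 37/544 = 8.1618 V.
P_out = V_A I_A + V_B I_B + V_C I_C = 37.279×5.78 + 22.941×2.57 + 8.1618×3.23 = 215.48 + 58.959 + 26.363 = 300.80 W.
Ideal ⇒ P_in = P_out, so I_p = P_out/V_p = 300.80/120 = 2.51 A.

I_p ≈ 2.51 A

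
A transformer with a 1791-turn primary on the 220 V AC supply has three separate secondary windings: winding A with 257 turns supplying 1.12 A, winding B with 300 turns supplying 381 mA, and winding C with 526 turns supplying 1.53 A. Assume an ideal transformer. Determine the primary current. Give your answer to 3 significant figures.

I_p ≈ 0.674 A

V_A = 220 × 257/1791 = 31.569 V; V_B = 220 × 300/1791 = 36.851 V; V_C = 220 × 526/1791 = 64.612 V.
P_out = V_A I_A + V_B I_B + V_C I_C = 31.569×1.12 + 36.851×0.381 + 64.612×1.53 = 35.357 + 14.040 + 98.856 = 148.25 W.
Ideal ⇒ P_in = P_out, so I_p = P_out/V_p = 148.25/220 = 0.674 A.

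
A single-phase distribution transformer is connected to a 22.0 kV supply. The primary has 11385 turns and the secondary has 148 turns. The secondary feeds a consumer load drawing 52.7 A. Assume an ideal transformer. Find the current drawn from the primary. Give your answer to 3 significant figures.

I_p ≈ 0.685 A

For an ideal transformer I_p N_p = I_s N_s, so I_p = 52.7 × 148/11385 = 0.685 A.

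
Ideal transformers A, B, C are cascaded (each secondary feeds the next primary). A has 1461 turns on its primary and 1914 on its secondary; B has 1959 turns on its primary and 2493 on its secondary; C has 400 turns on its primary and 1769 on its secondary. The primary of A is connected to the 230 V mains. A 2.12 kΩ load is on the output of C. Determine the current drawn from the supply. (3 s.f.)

I_supply ≈ 5.90 A

After A: V = 230.00 × 1914/1461 = 301.31 V.
After B: V = 301.31 × 2493/1959 = 383.45 V.
After C: V = 383.45 × 1769/400 = 1695.8 V.
I_load = 1695.8/2120 = 0.79991 A, so P_out = 1695.8 × 0.79991 = 1356.5 W.
All ideal ⇒ P_in = P_out, so I_supply = 1356.5/230 = 5.90 A.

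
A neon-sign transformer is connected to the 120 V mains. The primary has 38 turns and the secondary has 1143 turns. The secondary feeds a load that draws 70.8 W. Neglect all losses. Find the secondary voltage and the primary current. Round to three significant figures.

V_s ≈ 3610 V, I_p ≈ 0.590 A

V_s = V_p × N_s/N_p = 120 × 1143/38 = 3609.5 V.
I_s = P/V_s = 70.8/3609.5 = 0.019615 A.
I_p = I_s × N_s/N_p = 0.019615 × 1143/38 = 0.590 A.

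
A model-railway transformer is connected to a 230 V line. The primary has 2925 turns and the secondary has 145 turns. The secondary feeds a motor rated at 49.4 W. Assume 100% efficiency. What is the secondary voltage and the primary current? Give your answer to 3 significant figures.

V_s ≈ 11.4 V, I_p ≈ 0.215 A

V_s = V_p × N_s/N_p = 230 × 145/2925 = 11.402 V.
I_s = P/V_s = 49.4/11.402 = 4.3327 A.
I_p = I_s × N_s/N_p = 4.3327 × 145/2925 = 0.215 A.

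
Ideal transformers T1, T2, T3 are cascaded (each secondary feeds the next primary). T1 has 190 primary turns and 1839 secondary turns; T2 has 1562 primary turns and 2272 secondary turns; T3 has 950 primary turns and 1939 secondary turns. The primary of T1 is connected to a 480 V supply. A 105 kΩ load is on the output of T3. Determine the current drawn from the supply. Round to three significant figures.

I_supply ≈ 3.77 A

After T1: V = 480.00 × 1839/190 = 4645.9 V.
After T2: V = 4645.9 × 2272/1562 = 6757.7 V.
After T3: V = 6757.7 × 1939/950 = 13793 V.
I_load = 13793/105000 = 0.13136 A, so P_out = 13793 × 0.13136 = 1811.8 W.
All ideal ⇒ P_in = P_out, so I_supply = 1811.8/480 = 3.77 A.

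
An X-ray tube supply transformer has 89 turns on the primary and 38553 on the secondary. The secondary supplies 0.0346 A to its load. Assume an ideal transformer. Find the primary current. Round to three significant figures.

I_p ≈ 15.0 A

For an ideal transformer I_p/I_s = N_s/N_p, so I_p = 0.0346 × 38553/89 = 15.0 A.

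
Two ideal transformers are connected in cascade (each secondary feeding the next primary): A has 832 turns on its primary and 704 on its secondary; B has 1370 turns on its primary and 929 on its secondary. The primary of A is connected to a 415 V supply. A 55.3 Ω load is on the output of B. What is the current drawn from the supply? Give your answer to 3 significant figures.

I_supply ≈ 2.47 A

After A: V = 415.00 × 704/832 = 351.15 V.
After B: V = 351.15 × 929/1370 = 238.12 V.
I_load = 238.12/55.3 = 4.3059 A, so P_out = 238.12 × 4.3059 = 1025.3 W.
All ideal ⇒ P_in = P_out, so I_supply = 1025.3/415 = 2.47 A.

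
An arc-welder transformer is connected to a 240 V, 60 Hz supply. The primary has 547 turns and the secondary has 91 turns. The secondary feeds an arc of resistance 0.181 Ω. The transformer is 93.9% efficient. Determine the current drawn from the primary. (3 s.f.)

V_s = 240 × 91/547 = 39.927 V.
I_s = V_s/R = 39.927/0.181 = 220.59 A.
P_out = V_s I_s = 39.927 × 220.59 = 8807.5 W.
P_in = P_out/η = 8807.5/0.939 = 9379.6 W.
I_p = P_in/V_p = 9379.6/240 = 39.1 A.

I_p ≈ 39.1 A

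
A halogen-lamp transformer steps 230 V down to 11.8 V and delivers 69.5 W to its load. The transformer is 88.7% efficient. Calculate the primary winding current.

P_in = P_out/η = 69.5/0.887 = 78.354 W.
I_p = P_in/V_p = 78.354/230 = 0.341 A.

I_p ≈ 0.341 A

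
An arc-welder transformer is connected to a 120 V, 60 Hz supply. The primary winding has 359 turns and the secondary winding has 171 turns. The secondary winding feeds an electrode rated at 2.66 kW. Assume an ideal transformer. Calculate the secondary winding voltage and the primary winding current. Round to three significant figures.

V_s ≈ 57.2 V, I_p ≈ 22.2 A

V_s = V_p × N_s/N_p = 120 × 171/359 = 57.159 V.
I_s = P/V_s = 2660/57.159 = 46.537 A.
I_p = I_s × N_s/N_p = 46.537 × 171/359 = 22.2 A.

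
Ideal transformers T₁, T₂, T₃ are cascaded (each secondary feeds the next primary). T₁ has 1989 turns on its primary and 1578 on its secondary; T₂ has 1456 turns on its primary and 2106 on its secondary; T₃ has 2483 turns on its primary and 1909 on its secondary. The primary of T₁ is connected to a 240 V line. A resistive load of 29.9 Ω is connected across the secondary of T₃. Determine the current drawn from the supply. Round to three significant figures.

I_supply ≈ 6.25 A

Secondary of T₁: V = 240.00 × 1578/1989 = 190.41 V.
Secondary of T₂: V = 190.41 × 2106/1456 = 275.41 V.
Secondary of T₃: V = 275.41 × 1909/2483 = 211.74 V.
I_load = 211.74/29.9 = 7.0817 A, so P_out = 211.74 × 7.0817 = 1499.5 W.
All ideal ⇒ P_in = P_out, so I_supply = 1499.5/240 = 6.25 A.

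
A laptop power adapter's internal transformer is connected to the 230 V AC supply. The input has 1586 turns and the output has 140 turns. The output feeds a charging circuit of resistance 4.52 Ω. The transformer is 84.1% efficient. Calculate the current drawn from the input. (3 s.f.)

V_out = 230 × 140/1586 = 20.303 V.
I_out = V_out/R = 20.303/4.52 = 4.4917 A.
P_out = V_out I_out = 20.303 × 4.4917 = 91.194 W.
P_in = P_out/η = 91.194/0.841 = 108.44 W.
I_in = P_in/V_in = 108.44/230 = 0.471 A.

I_in ≈ 0.471 A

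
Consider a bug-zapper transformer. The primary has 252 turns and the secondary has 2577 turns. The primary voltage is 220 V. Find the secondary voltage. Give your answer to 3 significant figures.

V_s/V_p = N_s/N_p, so V_s = 220 × 2577/252 = 2250 V.

V_s ≈ 2250 V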